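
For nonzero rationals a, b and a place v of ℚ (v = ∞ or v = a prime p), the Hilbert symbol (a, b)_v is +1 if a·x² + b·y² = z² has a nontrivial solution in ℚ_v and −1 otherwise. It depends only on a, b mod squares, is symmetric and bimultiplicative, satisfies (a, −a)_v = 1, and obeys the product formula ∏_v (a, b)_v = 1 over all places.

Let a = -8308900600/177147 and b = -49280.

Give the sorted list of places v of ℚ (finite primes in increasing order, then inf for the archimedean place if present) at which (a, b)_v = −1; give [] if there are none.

Mod squares: a ≡ -858, b ≡ -770. Check v ∈ {∞, 2, 3, 5, 7, 11, 13}.
v=2: v_2(a)=3, v_2(b)=7; units ≡ 3, 7 (mod 8); ε·ε+αω+βω = 1·1+3·0+7·1 ≡ 0  ⇒  (a,b)_2 = +1.
v=11: a=11^3·(≡7), b=11^1·(≡8) mod 11; (7|11)=-1, (8|11)=-1; (−1)^{3·1·5}·(-1)^1·(-1)^3 = -1.
v=∞: -858 < 0 and -770 < 0  ⇒  (a,b)_∞ = -1.
v=3: a=3^-11·(≡2), b=3^0·(≡1) mod 3; (2|3)=-1, (1|3)=+1; (−1)^{-11·0·1}·(-1)^0·(+1)^-11 = +1.
v=7: a=7^4·(≡5), b=7^1·(≡2) mod 7; (5|7)=-1, (2|7)=+1; (−1)^{4·1·3}·(-1)^1·(+1)^4 = -1.
v=13: a=13^1·(≡1), b=13^0·(≡3) mod 13; (1|13)=+1, (3|13)=+1; (−1)^{1·0·6}·(+1)^0·(+1)^1 = +1.
v=5: a=5^2·(≡3), b=5^1·(≡4) mod 5; (3|5)=-1, (4|5)=+1; (−1)^{2·1·2}·(-1)^1·(+1)^2 = -1.
|Ram(-858, -770)| = 4, even; anisotropic at {5, 7, 11, ∞}.

[5, 7, 11, inf]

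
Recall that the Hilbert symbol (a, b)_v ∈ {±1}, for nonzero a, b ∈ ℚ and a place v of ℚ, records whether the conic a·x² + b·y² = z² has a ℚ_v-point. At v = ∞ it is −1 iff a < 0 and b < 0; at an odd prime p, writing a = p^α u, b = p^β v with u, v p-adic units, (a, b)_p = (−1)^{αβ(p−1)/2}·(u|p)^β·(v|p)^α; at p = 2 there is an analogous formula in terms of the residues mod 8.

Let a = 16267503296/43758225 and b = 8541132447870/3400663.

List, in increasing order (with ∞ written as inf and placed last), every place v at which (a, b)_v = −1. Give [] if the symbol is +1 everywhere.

(a, b) ≡ (11, 210) mod (ℚ^×)²; places V = {2, 3, 5, 7, 11, 17, 19, 23, 37, 41, ∞}.
(a,b)_3: α=-6, u≡2; β=3, v≡1 (mod 3); (2|3)=-1, (1|3)=+1; sign (−1)^0·-1^3·+1^-6 = -1.
(a,b)_∞: sgn(11)=+, sgn(210)=+, so +1.
(a,b)_7: α=-4, u≡4; β=-1, v≡4 (mod 7); (4|7)=+1, (4|7)=+1; sign (−1)^0·+1^-1·+1^-4 = +1.
(a,b)_23: α=2, u≡20; β=2, v≡6 (mod 23); (20|23)=-1, (6|23)=+1; sign (−1)^0·-1^2·+1^2 = +1.
(a,b)_5: α=-2, u≡4; β=1, v≡3 (mod 5); (4|5)=+1, (3|5)=-1; sign (−1)^0·+1^1·-1^-2 = +1.
(a,b)_19: α=2, u≡4; β=2, v≡6 (mod 19); (4|19)=+1, (6|19)=+1; sign (−1)^0·+1^2·+1^2 = +1.
(a,b)_37: α=0, u≡25; β=2, v≡7 (mod 37); (25|37)=+1, (7|37)=+1; sign (−1)^0·+1^2·+1^0 = +1.
(a,b)_11: α=3, u≡3; β=2, v≡3 (mod 11); (3|11)=+1, (3|11)=+1; sign (−1)^0·+1^2·+1^3 = +1.
(a,b)_17: α=0, u≡11; β=-2, v≡6 (mod 17); (11|17)=-1, (6|17)=-1; sign (−1)^0·-1^-2·-1^0 = +1.
(a,b)_2: α=6, β=1; u≡3, v≡1 (mod 8); ε(u)ε(v)=1·0, αω(v)=6·0, βω(u)=1·1; sum ≡ 1  ⇒  -1.
(a,b)_41: α=0, u≡27; β=-2, v≡31 (mod 41); (27|41)=-1, (31|41)=+1; sign (−1)^0·-1^-2·+1^0 = +1.
|Ram(11, 210)| = 2, even; anisotropic at {2, 3}.

[2, 3]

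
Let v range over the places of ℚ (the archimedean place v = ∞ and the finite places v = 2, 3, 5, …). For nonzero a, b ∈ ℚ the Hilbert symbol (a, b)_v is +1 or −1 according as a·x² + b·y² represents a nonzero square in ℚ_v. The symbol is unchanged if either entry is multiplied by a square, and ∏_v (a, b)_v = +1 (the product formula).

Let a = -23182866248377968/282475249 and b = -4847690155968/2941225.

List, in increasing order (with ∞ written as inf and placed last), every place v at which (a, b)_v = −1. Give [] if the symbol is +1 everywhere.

[11, 23, 37, inf]

(a, b) ≡ (-439967, -23) mod (ℚ^×)²; places V = {2, 3, 5, 7, 11, 23, 37, 47, ∞}.
(a,b)_7: α=-10, u≡1; β=-6, v≡3 (mod 7); (1|7)=+1, (3|7)=-1; sign (−1)^0·+1^-6·-1^-10 = +1.
(a,b)_2: α=4, β=6; u≡1, v≡1 (mod 8); ε(u)ε(v)=0·0, αω(v)=4·0, βω(u)=6·0; sum ≡ 0  ⇒  +1.
(a,b)_3: α=2, u≡1; β=2, v≡1 (mod 3); (1|3)=+1, (1|3)=+1; sign (−1)^0·+1^2·+1^2 = +1.
(a,b)_11: α=3, u≡10; β=2, v≡7 (mod 11); (10|11)=-1, (7|11)=-1; sign (−1)^0·-1^2·-1^3 = -1.
(a,b)_∞: sgn(-439967)=−, sgn(-23)=−, so -1.
(a,b)_37: α=3, u≡8; β=2, v≡14 (mod 37); (8|37)=-1, (14|37)=-1; sign (−1)^0·-1^2·-1^3 = -1.
(a,b)_5: α=0, u≡3; β=-2, v≡3 (mod 5); (3|5)=-1, (3|5)=-1; sign (−1)^0·-1^-2·-1^0 = +1.
(a,b)_47: α=3, u≡43; β=2, v≡34 (mod 47); (43|47)=-1, (34|47)=+1; sign (−1)^0·-1^2·+1^3 = +1.
(a,b)_23: α=1, u≡15; β=1, v≡14 (mod 23); (15|23)=-1, (14|23)=-1; sign (−1)^1·-1^1·-1^1 = -1.
|Ram(-439967, -23)| = 4, even; anisotropic at {11, 23, 37, ∞}.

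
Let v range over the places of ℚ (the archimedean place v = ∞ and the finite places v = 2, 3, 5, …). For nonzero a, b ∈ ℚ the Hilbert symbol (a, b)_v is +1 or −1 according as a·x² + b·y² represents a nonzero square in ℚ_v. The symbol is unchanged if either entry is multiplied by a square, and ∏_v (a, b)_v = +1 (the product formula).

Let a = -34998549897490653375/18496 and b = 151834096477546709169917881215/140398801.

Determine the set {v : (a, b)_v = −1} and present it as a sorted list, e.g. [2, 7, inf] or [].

[11, 37]

(a, b) ≡ (-59015, 923335) mod (ℚ^×)²; places V = {2, 3, 5, 7, 11, 17, 23, 29, 31, 37, 41, ∞}.
(a,b)_3: α=6, u≡1; β=10, v≡1 (mod 3); (1|3)=+1, (1|3)=+1; sign (−1)^0·+1^10·+1^6 = +1.
(a,b)_5: α=3, u≡3; β=1, v≡3 (mod 5); (3|5)=-1, (3|5)=-1; sign (−1)^0·-1^1·-1^3 = +1.
(a,b)_17: α=-2, u≡8; β=-4, v≡7 (mod 17); (8|17)=+1, (7|17)=-1; sign (−1)^0·+1^-4·-1^-2 = +1.
(a,b)_11: α=3, u≡4; β=4, v≡7 (mod 11); (4|11)=+1, (7|11)=-1; sign (−1)^0·+1^4·-1^3 = -1.
(a,b)_23: α=4, u≡16; β=5, v≡22 (mod 23); (16|23)=+1, (22|23)=-1; sign (−1)^0·+1^5·-1^4 = +1.
(a,b)_37: α=1, u≡9; β=1, v≡15 (mod 37); (9|37)=+1, (15|37)=-1; sign (−1)^0·+1^1·-1^1 = -1.
(a,b)_29: α=1, u≡22; β=4, v≡20 (mod 29); (22|29)=+1, (20|29)=+1; sign (−1)^0·+1^4·+1^1 = +1.
(a,b)_41: α=0, u≡36; β=-2, v≡3 (mod 41); (36|41)=+1, (3|41)=-1; sign (−1)^0·+1^-2·-1^0 = +1.
(a,b)_31: α=2, u≡10; β=3, v≡5 (mod 31); (10|31)=+1, (5|31)=+1; sign (−1)^0·+1^3·+1^2 = +1.
(a,b)_2: α=-6, β=0; u≡1, v≡7 (mod 8); ε(u)ε(v)=0·1, αω(v)=-6·0, βω(u)=0·0; sum ≡ 0  ⇒  +1.
(a,b)_∞: sgn(-59015)=−, sgn(923335)=+, so +1.
(a,b)_7: α=0, u≡4; β=1, v≡1 (mod 7); (4|7)=+1, (1|7)=+1; sign (−1)^0·+1^1·+1^0 = +1.
(-59015, 923335 / ℚ) ramifies at {11, 37}: a division algebra.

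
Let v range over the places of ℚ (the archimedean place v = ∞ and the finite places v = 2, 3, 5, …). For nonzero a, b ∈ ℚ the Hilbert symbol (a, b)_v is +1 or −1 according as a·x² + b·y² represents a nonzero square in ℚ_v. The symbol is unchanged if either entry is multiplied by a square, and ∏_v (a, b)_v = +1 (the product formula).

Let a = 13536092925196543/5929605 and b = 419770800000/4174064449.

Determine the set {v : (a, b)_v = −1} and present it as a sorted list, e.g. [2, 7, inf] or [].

(a, b) ≡ (1235, 3230) mod (ℚ^×)²; places V = {2, 3, 5, 11, 13, 17, 19, 23, 41, 43, 53, ∞}.
(a,b)_2: α=0, β=7; u≡3, v≡7 (mod 8); ε(u)ε(v)=1·1, αω(v)=0·0, βω(u)=7·1; sum ≡ 0  ⇒  +1.
(a,b)_43: α=2, u≡25; β=0, v≡27 (mod 43); (25|43)=+1, (27|43)=-1; sign (−1)^0·+1^0·-1^2 = +1.
(a,b)_3: α=-4, u≡2; β=2, v≡2 (mod 3); (2|3)=-1, (2|3)=-1; sign (−1)^0·-1^2·-1^-4 = +1.
(a,b)_5: α=-1, u≡3; β=5, v≡4 (mod 5); (3|5)=-1, (4|5)=+1; sign (−1)^0·-1^5·+1^-1 = -1.
(a,b)_11: α=-4, u≡1; β=0, v≡7 (mod 11); (1|11)=+1, (7|11)=-1; sign (−1)^0·+1^0·-1^-4 = +1.
(a,b)_17: α=2, u≡7; β=1, v≡3 (mod 17); (7|17)=-1, (3|17)=-1; sign (−1)^0·-1^1·-1^2 = -1.
(a,b)_53: α=0, u≡25; β=-4, v≡22 (mod 53); (25|53)=+1, (22|53)=-1; sign (−1)^0·+1^-4·-1^0 = +1.
(a,b)_13: α=3, u≡9; β=0, v≡5 (mod 13); (9|13)=+1, (5|13)=-1; sign (−1)^0·+1^0·-1^3 = -1.
(a,b)_19: α=3, u≡3; β=3, v≡8 (mod 19); (3|19)=-1, (8|19)=-1; sign (−1)^1·-1^3·-1^3 = -1.
(a,b)_∞: sgn(1235)=+, sgn(3230)=+, so +1.
(a,b)_23: α=0, u≡18; β=-2, v≡20 (mod 23); (18|23)=+1, (20|23)=-1; sign (−1)^0·+1^-2·-1^0 = +1.
(a,b)_41: α=2, u≡16; β=0, v≡36 (mod 41); (16|41)=+1, (36|41)=+1; sign (−1)^0·+1^0·+1^2 = +1.
(1235, 3230 / ℚ) ramifies at {5, 13, 17, 19}: a division algebra.

[5, 13, 17, 19]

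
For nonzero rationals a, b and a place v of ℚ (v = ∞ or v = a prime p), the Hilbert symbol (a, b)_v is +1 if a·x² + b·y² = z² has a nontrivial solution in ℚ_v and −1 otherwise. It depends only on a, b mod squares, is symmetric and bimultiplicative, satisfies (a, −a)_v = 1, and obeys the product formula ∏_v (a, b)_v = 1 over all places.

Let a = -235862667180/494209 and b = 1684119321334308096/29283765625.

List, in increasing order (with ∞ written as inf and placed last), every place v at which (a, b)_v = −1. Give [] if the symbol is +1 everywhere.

[3, 17, 29, 41]

Mod squares: a ≡ -303195, b ≡ 29. Check v ∈ {∞, 2, 3, 5, 7, 17, 19, 29, 37, 41}.
v=37: a=37^-2·(≡31), b=37^-4·(≡18) mod 37; (31|37)=-1, (18|37)=-1; (−1)^{-2·-4·18}·(-1)^-4·(-1)^-2 = +1.
v=5: a=5^1·(≡1), b=5^-6·(≡1) mod 5; (1|5)=+1, (1|5)=+1; (−1)^{1·-6·2}·(+1)^-6·(+1)^1 = +1.
v=2: v_2(a)=2, v_2(b)=8; units ≡ 5, 5 (mod 8); ε·ε+αω+βω = 0·0+2·1+8·1 ≡ 0  ⇒  (a,b)_2 = +1.
v=17: a=17^1·(≡13), b=17^2·(≡12) mod 17; (13|17)=+1, (12|17)=-1; (−1)^{1·2·8}·(+1)^2·(-1)^1 = -1.
v=19: a=19^-2·(≡11), b=19^0·(≡8) mod 19; (11|19)=+1, (8|19)=-1; (−1)^{-2·0·9}·(+1)^0·(-1)^-2 = +1.
v=3: a=3^5·(≡2), b=3^4·(≡2) mod 3; (2|3)=-1, (2|3)=-1; (−1)^{5·4·1}·(-1)^4·(-1)^5 = -1.
v=29: a=29^1·(≡8), b=29^1·(≡24) mod 29; (8|29)=-1, (24|29)=+1; (−1)^{1·1·14}·(-1)^1·(+1)^1 = -1.
v=41: a=41^1·(≡11), b=41^2·(≡17) mod 41; (11|41)=-1, (17|41)=-1; (−1)^{1·2·20}·(-1)^2·(-1)^1 = -1.
v=7: a=7^4·(≡3), b=7^8·(≡2) mod 7; (3|7)=-1, (2|7)=+1; (−1)^{4·8·3}·(-1)^8·(+1)^4 = +1.
v=∞: -303195 < 0 and 29 > 0  ⇒  (a,b)_∞ = +1.
Ram(-303195, 29) = {3, 17, 29, 41}; no ℚ_3-point on the conic.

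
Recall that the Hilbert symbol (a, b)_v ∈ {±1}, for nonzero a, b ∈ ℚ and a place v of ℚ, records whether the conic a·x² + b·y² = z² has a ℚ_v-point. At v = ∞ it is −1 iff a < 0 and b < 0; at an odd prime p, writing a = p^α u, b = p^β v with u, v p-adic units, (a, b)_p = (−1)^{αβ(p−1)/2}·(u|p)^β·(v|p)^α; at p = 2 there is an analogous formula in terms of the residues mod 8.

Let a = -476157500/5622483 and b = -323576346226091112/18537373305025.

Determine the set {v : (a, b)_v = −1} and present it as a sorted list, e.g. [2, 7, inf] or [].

(a, b) ≡ (-69, -138) mod (ℚ^×)²; places V = {2, 3, 5, 7, 11, 13, 17, 23, 31, 37, ∞}.
(a,b)_37: α=-4, u≡17; β=-6, v≡25 (mod 37); (17|37)=-1, (25|37)=+1; sign (−1)^0·-1^-6·+1^-4 = +1.
(a,b)_7: α=2, u≡2; β=6, v≡1 (mod 7); (2|7)=+1, (1|7)=+1; sign (−1)^0·+1^6·+1^2 = +1.
(a,b)_5: α=4, u≡1; β=-2, v≡3 (mod 5); (1|5)=+1, (3|5)=-1; sign (−1)^0·+1^-2·-1^4 = +1.
(a,b)_11: α=0, u≡8; β=2, v≡5 (mod 11); (8|11)=-1, (5|11)=+1; sign (−1)^0·-1^2·+1^0 = +1.
(a,b)_3: α=-1, u≡1; β=5, v≡2 (mod 3); (1|3)=+1, (2|3)=-1; sign (−1)^1·+1^5·-1^-1 = +1.
(a,b)_31: α=0, u≡23; β=2, v≡27 (mod 31); (23|31)=-1, (27|31)=-1; sign (−1)^0·-1^2·-1^0 = +1.
(a,b)_23: α=1, u≡17; β=3, v≡22 (mod 23); (17|23)=-1, (22|23)=-1; sign (−1)^1·-1^3·-1^1 = -1.
(a,b)_13: α=2, u≡9; β=0, v≡5 (mod 13); (9|13)=+1, (5|13)=-1; sign (−1)^0·+1^0·-1^2 = +1.
(a,b)_∞: sgn(-69)=−, sgn(-138)=−, so -1.
(a,b)_17: α=0, u≡1; β=-2, v≡15 (mod 17); (1|17)=+1, (15|17)=+1; sign (−1)^0·+1^-2·+1^0 = +1.
(a,b)_2: α=2, β=3; u≡3, v≡3 (mod 8); ε(u)ε(v)=1·1, αω(v)=2·1, βω(u)=3·1; sum ≡ 0  ⇒  +1.
Ram(-69, -138) = {23, ∞}; no ℚ_23-point on the conic.

[23, inf]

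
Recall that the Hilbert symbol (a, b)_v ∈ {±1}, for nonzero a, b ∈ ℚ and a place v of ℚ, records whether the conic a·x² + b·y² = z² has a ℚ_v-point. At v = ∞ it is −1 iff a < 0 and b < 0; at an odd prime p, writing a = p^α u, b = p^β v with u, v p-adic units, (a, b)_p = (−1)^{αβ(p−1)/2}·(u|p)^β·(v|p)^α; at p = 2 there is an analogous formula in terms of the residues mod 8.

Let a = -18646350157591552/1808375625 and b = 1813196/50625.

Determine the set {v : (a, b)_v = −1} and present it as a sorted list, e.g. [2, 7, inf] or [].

[2, 23]

(a, b) ≡ (-253, 11) mod (ℚ^×)²; places V = {2, 3, 5, 7, 11, 23, 29, ∞}.
(a,b)_29: α=6, u≡14; β=2, v≡15 (mod 29); (14|29)=-1, (15|29)=-1; sign (−1)^0·-1^2·-1^6 = +1.
(a,b)_5: α=-4, u≡3; β=-4, v≡1 (mod 5); (3|5)=-1, (1|5)=+1; sign (−1)^0·-1^-4·+1^-4 = +1.
(a,b)_11: α=3, u≡7; β=1, v≡4 (mod 11); (7|11)=-1, (4|11)=+1; sign (−1)^1·-1^1·+1^3 = +1.
(a,b)_3: α=-10, u≡2; β=-4, v≡2 (mod 3); (2|3)=-1, (2|3)=-1; sign (−1)^0·-1^-4·-1^-10 = +1.
(a,b)_7: α=-2, u≡3; β=2, v≡2 (mod 7); (3|7)=-1, (2|7)=+1; sign (−1)^0·-1^2·+1^-2 = +1.
(a,b)_23: α=1, u≡16; β=0, v≡7 (mod 23); (16|23)=+1, (7|23)=-1; sign (−1)^0·+1^0·-1^1 = -1.
(a,b)_∞: sgn(-253)=−, sgn(11)=+, so +1.
(a,b)_2: α=10, β=2; u≡3, v≡3 (mod 8); ε(u)ε(v)=1·1, αω(v)=10·1, βω(u)=2·1; sum ≡ 1  ⇒  -1.
|Ram(-253, 11)| = 2, even; anisotropic at {2, 23}.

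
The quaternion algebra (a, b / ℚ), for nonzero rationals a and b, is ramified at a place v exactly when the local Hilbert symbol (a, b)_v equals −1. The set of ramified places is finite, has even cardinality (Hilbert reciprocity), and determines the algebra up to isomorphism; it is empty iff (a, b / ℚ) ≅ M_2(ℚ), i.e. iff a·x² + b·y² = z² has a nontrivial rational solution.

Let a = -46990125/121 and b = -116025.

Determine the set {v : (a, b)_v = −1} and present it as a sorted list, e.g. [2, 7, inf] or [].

(a, b) ≡ (-23205, -4641) mod (ℚ^×)²; places V = {2, 3, 5, 7, 11, 13, 17, ∞}.
(a,b)_2: α=0, β=0; u≡3, v≡7 (mod 8); ε(u)ε(v)=1·1, αω(v)=0·0, βω(u)=0·1; sum ≡ 1  ⇒  -1.
(a,b)_13: α=1, u≡3; β=1, v≡6 (mod 13); (3|13)=+1, (6|13)=-1; sign (−1)^0·+1^1·-1^1 = -1.
(a,b)_5: α=3, u≡4; β=2, v≡4 (mod 5); (4|5)=+1, (4|5)=+1; sign (−1)^0·+1^2·+1^3 = +1.
(a,b)_∞: sgn(-23205)=−, sgn(-4641)=−, so -1.
(a,b)_3: α=5, u≡2; β=1, v≡1 (mod 3); (2|3)=-1, (1|3)=+1; sign (−1)^1·-1^1·+1^5 = +1.
(a,b)_7: α=1, u≡3; β=1, v≡1 (mod 7); (3|7)=-1, (1|7)=+1; sign (−1)^1·-1^1·+1^1 = +1.
(a,b)_11: α=-2, u≡5; β=0, v≡3 (mod 11); (5|11)=+1, (3|11)=+1; sign (−1)^0·+1^0·+1^-2 = +1.
(a,b)_17: α=1, u≡12; β=1, v≡9 (mod 17); (12|17)=-1, (9|17)=+1; sign (−1)^0·-1^1·+1^1 = -1.
Ram(-23205, -4641) = {2, 13, 17, ∞}; no ℚ_2-point on the conic.

[2, 13, 17, inf]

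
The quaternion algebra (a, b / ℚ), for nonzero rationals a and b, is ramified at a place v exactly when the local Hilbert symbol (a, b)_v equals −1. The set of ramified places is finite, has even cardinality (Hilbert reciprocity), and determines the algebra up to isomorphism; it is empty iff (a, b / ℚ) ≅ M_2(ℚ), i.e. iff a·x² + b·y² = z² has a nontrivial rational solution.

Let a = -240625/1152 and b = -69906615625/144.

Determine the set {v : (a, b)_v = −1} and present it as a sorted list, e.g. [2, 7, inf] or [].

[2, 5, 7, inf]

(a, b) ≡ (-770, -385) mod (ℚ^×)²; places V = {2, 3, 5, 7, 11, ∞}.
(a,b)_3: α=-2, u≡1; β=-2, v≡2 (mod 3); (1|3)=+1, (2|3)=-1; sign (−1)^0·+1^-2·-1^-2 = +1.
(a,b)_2: α=-7, β=-4; u≡7, v≡7 (mod 8); ε(u)ε(v)=1·1, αω(v)=-7·0, βω(u)=-4·0; sum ≡ 1  ⇒  -1.
(a,b)_11: α=1, u≡6; β=3, v≡1 (mod 11); (6|11)=-1, (1|11)=+1; sign (−1)^1·-1^3·+1^1 = +1.
(a,b)_7: α=1, u≡4; β=5, v≡1 (mod 7); (4|7)=+1, (1|7)=+1; sign (−1)^1·+1^5·+1^1 = -1.
(a,b)_∞: sgn(-770)=−, sgn(-385)=−, so -1.
(a,b)_5: α=5, u≡4; β=5, v≡2 (mod 5); (4|5)=+1, (2|5)=-1; sign (−1)^0·+1^5·-1^5 = -1.
Ram(-770, -385) = {2, 5, 7, ∞}; no ℚ_2-point on the conic.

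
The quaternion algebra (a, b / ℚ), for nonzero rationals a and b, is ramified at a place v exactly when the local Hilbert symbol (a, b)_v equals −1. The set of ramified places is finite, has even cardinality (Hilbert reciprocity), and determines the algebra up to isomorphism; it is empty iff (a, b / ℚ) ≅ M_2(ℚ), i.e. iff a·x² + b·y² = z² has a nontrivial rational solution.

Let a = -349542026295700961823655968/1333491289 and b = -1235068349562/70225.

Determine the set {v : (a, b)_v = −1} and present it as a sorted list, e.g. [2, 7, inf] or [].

[17, 31, 41, inf]

Mod squares: a ≡ -91698, b ≡ -28823738. Check v ∈ {∞, 2, 3, 5, 7, 13, 17, 23, 29, 31, 41, 53}.
v=13: a=13^-2·(≡3), b=13^0·(≡8) mod 13; (3|13)=+1, (8|13)=-1; (−1)^{-2·0·6}·(+1)^0·(-1)^-2 = +1.
v=7: a=7^2·(≡2), b=7^0·(≡2) mod 7; (2|7)=+1, (2|7)=+1; (−1)^{2·0·3}·(+1)^0·(+1)^2 = +1.
v=2: v_2(a)=5, v_2(b)=1; units ≡ 7, 3 (mod 8); ε·ε+αω+βω = 1·1+5·1+1·0 ≡ 0  ⇒  (a,b)_2 = +1.
v=29: a=29^3·(≡5), b=29^1·(≡24) mod 29; (5|29)=+1, (24|29)=+1; (−1)^{3·1·14}·(+1)^1·(+1)^3 = +1.
v=17: a=17^5·(≡6), b=17^1·(≡9) mod 17; (6|17)=-1, (9|17)=+1; (−1)^{5·1·8}·(-1)^1·(+1)^5 = -1.
v=3: a=3^5·(≡1), b=3^4·(≡1) mod 3; (1|3)=+1, (1|3)=+1; (−1)^{5·4·1}·(+1)^4·(+1)^5 = +1.
v=41: a=41^2·(≡38), b=41^1·(≡16) mod 41; (38|41)=-1, (16|41)=+1; (−1)^{2·1·20}·(-1)^1·(+1)^2 = -1.
v=53: a=53^-4·(≡21), b=53^-2·(≡47) mod 53; (21|53)=-1, (47|53)=+1; (−1)^{-4·-2·26}·(-1)^-2·(+1)^-4 = +1.
v=5: a=5^0·(≡3), b=5^-2·(≡2) mod 5; (3|5)=-1, (2|5)=-1; (−1)^{0·-2·2}·(-1)^-2·(-1)^0 = +1.
v=∞: -91698 < 0 and -28823738 < 0  ⇒  (a,b)_∞ = -1.
v=23: a=23^2·(≡18), b=23^3·(≡13) mod 23; (18|23)=+1, (13|23)=+1; (−1)^{2·3·11}·(+1)^3·(+1)^2 = +1.
v=31: a=31^3·(≡25), b=31^1·(≡5) mod 31; (25|31)=+1, (5|31)=+1; (−1)^{3·1·15}·(+1)^1·(+1)^3 = -1.
|Ram(-91698, -28823738)| = 4, even; anisotropic at {17, 31, 41, ∞}.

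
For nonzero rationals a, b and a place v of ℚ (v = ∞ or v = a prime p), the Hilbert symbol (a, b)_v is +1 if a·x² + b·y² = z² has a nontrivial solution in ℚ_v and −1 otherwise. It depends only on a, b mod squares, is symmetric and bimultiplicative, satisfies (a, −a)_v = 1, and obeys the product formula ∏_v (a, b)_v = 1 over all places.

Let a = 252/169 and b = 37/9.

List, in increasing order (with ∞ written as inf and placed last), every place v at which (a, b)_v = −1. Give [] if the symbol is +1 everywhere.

Mod squares: a ≡ 7, b ≡ 37. Check v ∈ {∞, 2, 3, 7, 13, 37}.
v=7: a=7^1·(≡1), b=7^0·(≡1) mod 7; (1|7)=+1, (1|7)=+1; (−1)^{1·0·3}·(+1)^0·(+1)^1 = +1.
v=∞: 7 > 0 and 37 > 0  ⇒  (a,b)_∞ = +1.
v=37: a=37^0·(≡12), b=37^1·(≡33) mod 37; (12|37)=+1, (33|37)=+1; (−1)^{0·1·18}·(+1)^1·(+1)^0 = +1.
v=2: v_2(a)=2, v_2(b)=0; units ≡ 7, 5 (mod 8); ε·ε+αω+βω = 1·0+2·1+0·0 ≡ 0  ⇒  (a,b)_2 = +1.
v=3: a=3^2·(≡1), b=3^-2·(≡1) mod 3; (1|3)=+1, (1|3)=+1; (−1)^{2·-2·1}·(+1)^-2·(+1)^2 = +1.
v=13: a=13^-2·(≡5), b=13^0·(≡7) mod 13; (5|13)=-1, (7|13)=-1; (−1)^{-2·0·6}·(-1)^0·(-1)^-2 = +1.
Every local symbol is +1, so the conic 7·x² + 37·y² = z² has ℚ_v-points for all v and hence a ℚ-point; (a, b / ℚ) ≅ M_2(ℚ).

[]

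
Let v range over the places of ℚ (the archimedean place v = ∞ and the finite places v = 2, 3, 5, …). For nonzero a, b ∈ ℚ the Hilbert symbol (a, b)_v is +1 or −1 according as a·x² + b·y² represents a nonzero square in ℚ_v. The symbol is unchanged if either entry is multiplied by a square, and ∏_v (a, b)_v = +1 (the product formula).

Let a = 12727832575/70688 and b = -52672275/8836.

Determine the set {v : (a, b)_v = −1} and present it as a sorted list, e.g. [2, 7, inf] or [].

[2, 37]

(a, b) ≡ (1406, -19) mod (ℚ^×)²; places V = {2, 3, 5, 19, 23, 37, 47, ∞}.
(a,b)_19: α=1, u≡7; β=1, v≡8 (mod 19); (7|19)=+1, (8|19)=-1; sign (−1)^1·+1^1·-1^1 = +1.
(a,b)_5: α=2, u≡1; β=2, v≡4 (mod 5); (1|5)=+1, (4|5)=+1; sign (−1)^0·+1^2·+1^2 = +1.
(a,b)_∞: sgn(1406)=+, sgn(-19)=−, so +1.
(a,b)_47: α=-2, u≡5; β=-2, v≡27 (mod 47); (5|47)=-1, (27|47)=+1; sign (−1)^0·-1^-2·+1^-2 = +1.
(a,b)_3: α=0, u≡2; β=4, v≡2 (mod 3); (2|3)=-1, (2|3)=-1; sign (−1)^0·-1^4·-1^0 = +1.
(a,b)_23: α=2, u≡4; β=0, v≡12 (mod 23); (4|23)=+1, (12|23)=+1; sign (−1)^0·+1^0·+1^2 = +1.
(a,b)_2: α=-5, β=-2; u≡7, v≡5 (mod 8); ε(u)ε(v)=1·0, αω(v)=-5·1, βω(u)=-2·0; sum ≡ 1  ⇒  -1.
(a,b)_37: α=3, u≡21; β=2, v≡31 (mod 37); (21|37)=+1, (31|37)=-1; sign (−1)^0·+1^2·-1^3 = -1.
Ram(1406, -19) = {2, 37}; no ℚ_2-point on the conic.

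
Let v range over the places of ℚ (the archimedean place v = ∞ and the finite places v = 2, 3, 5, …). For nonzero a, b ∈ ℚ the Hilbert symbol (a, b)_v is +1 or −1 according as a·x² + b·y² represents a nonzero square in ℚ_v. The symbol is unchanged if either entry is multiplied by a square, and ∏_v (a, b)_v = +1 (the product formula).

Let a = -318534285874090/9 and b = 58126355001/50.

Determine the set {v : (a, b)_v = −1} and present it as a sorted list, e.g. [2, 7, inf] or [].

[2, 3, 5, 11]

(a, b) ≡ (-64090, 1122) mod (ℚ^×)²; places V = {2, 3, 5, 11, 13, 17, 29, ∞}.
(a,b)_3: α=-2, u≡2; β=7, v≡2 (mod 3); (2|3)=-1, (2|3)=-1; sign (−1)^0·-1^7·-1^-2 = -1.
(a,b)_2: α=1, β=-1; u≡3, v≡1 (mod 8); ε(u)ε(v)=1·0, αω(v)=1·0, βω(u)=-1·1; sum ≡ 1  ⇒  -1.
(a,b)_11: α=2, u≡10; β=1, v≡4 (mod 11); (10|11)=-1, (4|11)=+1; sign (−1)^0·-1^1·+1^2 = -1.
(a,b)_17: α=3, u≡8; β=1, v≡16 (mod 17); (8|17)=+1, (16|17)=+1; sign (−1)^0·+1^1·+1^3 = +1.
(a,b)_29: α=3, u≡22; β=2, v≡25 (mod 29); (22|29)=+1, (25|29)=+1; sign (−1)^0·+1^2·+1^3 = +1.
(a,b)_5: α=1, u≡3; β=-2, v≡3 (mod 5); (3|5)=-1, (3|5)=-1; sign (−1)^0·-1^-2·-1^1 = -1.
(a,b)_∞: sgn(-64090)=−, sgn(1122)=+, so +1.
(a,b)_13: α=3, u≡3; β=2, v≡4 (mod 13); (3|13)=+1, (4|13)=+1; sign (−1)^0·+1^2·+1^3 = +1.
Ram(-64090, 1122) = {2, 3, 5, 11}; no ℚ_2-point on the conic.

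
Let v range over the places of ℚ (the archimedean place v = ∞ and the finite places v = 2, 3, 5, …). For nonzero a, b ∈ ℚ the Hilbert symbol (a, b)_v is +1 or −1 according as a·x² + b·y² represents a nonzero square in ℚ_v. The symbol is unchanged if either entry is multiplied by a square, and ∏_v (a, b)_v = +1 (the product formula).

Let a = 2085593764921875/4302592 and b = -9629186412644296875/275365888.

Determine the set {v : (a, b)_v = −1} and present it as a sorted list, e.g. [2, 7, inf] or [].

[5, 13]

Mod squares: a ≡ 1365, b ≡ -8645. Check v ∈ {∞, 2, 3, 5, 7, 13, 17, 19}.
v=5: a=5^7·(≡3), b=5^7·(≡1) mod 5; (3|5)=-1, (1|5)=+1; (−1)^{7·7·2}·(-1)^7·(+1)^7 = -1.
v=19: a=19^2·(≡1), b=19^3·(≡6) mod 19; (1|19)=+1, (6|19)=+1; (−1)^{2·3·9}·(+1)^3·(+1)^2 = +1.
v=7: a=7^-5·(≡3), b=7^-5·(≡2) mod 7; (3|7)=-1, (2|7)=+1; (−1)^{-5·-5·3}·(-1)^-5·(+1)^-5 = +1.
v=3: a=3^9·(≡2), b=3^14·(≡1) mod 3; (2|3)=-1, (1|3)=+1; (−1)^{9·14·1}·(-1)^14·(+1)^9 = +1.
v=13: a=13^1·(≡4), b=13^1·(≡8) mod 13; (4|13)=+1, (8|13)=-1; (−1)^{1·1·6}·(+1)^1·(-1)^1 = -1.
v=2: v_2(a)=-8, v_2(b)=-14; units ≡ 5, 3 (mod 8); ε·ε+αω+βω = 0·1+-8·1+-14·1 ≡ 0  ⇒  (a,b)_2 = +1.
v=∞: 1365 > 0 and -8645 < 0  ⇒  (a,b)_∞ = +1.
v=17: a=17^2·(≡5), b=17^2·(≡4) mod 17; (5|17)=-1, (4|17)=+1; (−1)^{2·2·8}·(-1)^2·(+1)^2 = +1.
(1365, -8645 / ℚ) ramifies at {5, 13}: a division algebra.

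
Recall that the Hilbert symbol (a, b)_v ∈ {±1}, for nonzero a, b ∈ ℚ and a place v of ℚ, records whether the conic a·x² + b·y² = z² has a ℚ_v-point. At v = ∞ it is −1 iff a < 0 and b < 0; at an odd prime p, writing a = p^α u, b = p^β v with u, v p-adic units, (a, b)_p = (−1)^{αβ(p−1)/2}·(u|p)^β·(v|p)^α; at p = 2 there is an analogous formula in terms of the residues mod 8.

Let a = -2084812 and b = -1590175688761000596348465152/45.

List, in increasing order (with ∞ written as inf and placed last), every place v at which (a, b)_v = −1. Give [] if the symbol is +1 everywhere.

(a, b) ≡ (-521203, -115) mod (ℚ^×)²; places V = {2, 3, 5, 11, 17, 23, 31, 43, ∞}.
(a,b)_3: α=0, u≡2; β=-2, v≡2 (mod 3); (2|3)=-1, (2|3)=-1; sign (−1)^0·-1^-2·-1^0 = +1.
(a,b)_31: α=1, u≡18; β=4, v≡9 (mod 31); (18|31)=+1, (9|31)=+1; sign (−1)^0·+1^4·+1^1 = +1.
(a,b)_23: α=1, u≡22; β=3, v≡4 (mod 23); (22|23)=-1, (4|23)=+1; sign (−1)^1·-1^3·+1^1 = +1.
(a,b)_17: α=1, u≡2; β=4, v≡1 (mod 17); (2|17)=+1, (1|17)=+1; sign (−1)^0·+1^4·+1^1 = +1.
(a,b)_∞: sgn(-521203)=−, sgn(-115)=−, so -1.
(a,b)_5: α=0, u≡3; β=-1, v≡2 (mod 5); (3|5)=-1, (2|5)=-1; sign (−1)^0·-1^-1·-1^0 = -1.
(a,b)_11: α=0, u≡7; β=2, v≡7 (mod 11); (7|11)=-1, (7|11)=-1; sign (−1)^0·-1^2·-1^0 = +1.
(a,b)_2: α=2, β=12; u≡5, v≡5 (mod 8); ε(u)ε(v)=0·0, αω(v)=2·1, βω(u)=12·1; sum ≡ 0  ⇒  +1.
(a,b)_43: α=1, u≡20; β=4, v≡1 (mod 43); (20|43)=-1, (1|43)=+1; sign (−1)^0·-1^4·+1^1 = +1.
(-521203, -115 / ℚ) ramifies at {5, ∞}: a division algebra.

[5, inf]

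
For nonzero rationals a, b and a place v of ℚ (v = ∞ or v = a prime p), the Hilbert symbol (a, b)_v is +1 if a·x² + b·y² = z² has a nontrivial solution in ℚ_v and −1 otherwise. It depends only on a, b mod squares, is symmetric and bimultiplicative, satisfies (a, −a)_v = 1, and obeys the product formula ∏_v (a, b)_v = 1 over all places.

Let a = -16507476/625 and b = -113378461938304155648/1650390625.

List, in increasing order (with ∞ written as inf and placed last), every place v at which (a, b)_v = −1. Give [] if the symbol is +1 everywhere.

[2, 17, 37, inf]

Mod squares: a ≡ -629, b ≡ -17. Check v ∈ {∞, 2, 3, 5, 11, 13, 17, 37}.
v=17: a=17^1·(≡14), b=17^3·(≡15) mod 17; (14|17)=-1, (15|17)=+1; (−1)^{1·3·8}·(-1)^3·(+1)^1 = -1.
v=2: v_2(a)=2, v_2(b)=18; units ≡ 3, 7 (mod 8); ε·ε+αω+βω = 1·1+2·0+18·1 ≡ 1  ⇒  (a,b)_2 = -1.
v=5: a=5^-4·(≡4), b=5^-10·(≡3) mod 5; (4|5)=+1, (3|5)=-1; (−1)^{-4·-10·2}·(+1)^-10·(-1)^-4 = +1.
v=3: a=3^8·(≡1), b=3^12·(≡1) mod 3; (1|3)=+1, (1|3)=+1; (−1)^{8·12·1}·(+1)^12·(+1)^8 = +1.
v=13: a=13^0·(≡2), b=13^-2·(≡3) mod 13; (2|13)=-1, (3|13)=+1; (−1)^{0·-2·6}·(-1)^-2·(+1)^0 = +1.
v=11: a=11^0·(≡9), b=11^2·(≡3) mod 11; (9|11)=+1, (3|11)=+1; (−1)^{0·2·5}·(+1)^2·(+1)^0 = +1.
v=37: a=37^1·(≡19), b=37^2·(≡14) mod 37; (19|37)=-1, (14|37)=-1; (−1)^{1·2·18}·(-1)^2·(-1)^1 = -1.
v=∞: -629 < 0 and -17 < 0  ⇒  (a,b)_∞ = -1.
|Ram(-629, -17)| = 4, even; anisotropic at {2, 17, 37, ∞}.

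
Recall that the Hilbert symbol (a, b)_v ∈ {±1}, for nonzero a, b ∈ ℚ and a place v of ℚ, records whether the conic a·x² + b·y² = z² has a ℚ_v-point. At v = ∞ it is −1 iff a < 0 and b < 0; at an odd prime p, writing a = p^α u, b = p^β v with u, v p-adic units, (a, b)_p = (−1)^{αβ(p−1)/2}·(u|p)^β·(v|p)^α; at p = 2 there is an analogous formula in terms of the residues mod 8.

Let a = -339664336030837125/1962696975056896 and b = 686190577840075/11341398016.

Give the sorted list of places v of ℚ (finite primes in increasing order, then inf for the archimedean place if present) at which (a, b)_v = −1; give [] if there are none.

Mod squares: a ≡ -63085, b ≡ 1147. Check v ∈ {∞, 2, 3, 5, 7, 11, 13, 31, 37, 41}.
v=7: a=7^6·(≡5), b=7^6·(≡5) mod 7; (5|7)=-1, (5|7)=-1; (−1)^{6·6·3}·(-1)^6·(-1)^6 = +1.
v=31: a=31^1·(≡21), b=31^1·(≡15) mod 31; (21|31)=-1, (15|31)=-1; (−1)^{1·1·15}·(-1)^1·(-1)^1 = -1.
v=11: a=11^3·(≡6), b=11^2·(≡9) mod 11; (6|11)=-1, (9|11)=+1; (−1)^{3·2·5}·(-1)^2·(+1)^3 = +1.
v=∞: -63085 < 0 and 1147 > 0  ⇒  (a,b)_∞ = +1.
v=13: a=13^-4·(≡4), b=13^-2·(≡12) mod 13; (4|13)=+1, (12|13)=+1; (−1)^{-4·-2·6}·(+1)^-2·(+1)^-4 = +1.
v=37: a=37^1·(≡11), b=37^1·(≡13) mod 37; (11|37)=+1, (13|37)=-1; (−1)^{1·1·18}·(+1)^1·(-1)^1 = -1.
v=2: v_2(a)=-36, v_2(b)=-26; units ≡ 3, 3 (mod 8); ε·ε+αω+βω = 1·1+-36·1+-26·1 ≡ 1  ⇒  (a,b)_2 = -1.
v=41: a=41^2·(≡7), b=41^2·(≡39) mod 41; (7|41)=-1, (39|41)=+1; (−1)^{2·2·20}·(-1)^2·(+1)^2 = +1.
v=5: a=5^3·(≡3), b=5^2·(≡3) mod 5; (3|5)=-1, (3|5)=-1; (−1)^{3·2·2}·(-1)^2·(-1)^3 = -1.
v=3: a=3^2·(≡2), b=3^0·(≡1) mod 3; (2|3)=-1, (1|3)=+1; (−1)^{2·0·1}·(-1)^0·(+1)^2 = +1.
Ram(-63085, 1147) = {2, 5, 31, 37}; no ℚ_2-point on the conic.

[2, 5, 31, 37]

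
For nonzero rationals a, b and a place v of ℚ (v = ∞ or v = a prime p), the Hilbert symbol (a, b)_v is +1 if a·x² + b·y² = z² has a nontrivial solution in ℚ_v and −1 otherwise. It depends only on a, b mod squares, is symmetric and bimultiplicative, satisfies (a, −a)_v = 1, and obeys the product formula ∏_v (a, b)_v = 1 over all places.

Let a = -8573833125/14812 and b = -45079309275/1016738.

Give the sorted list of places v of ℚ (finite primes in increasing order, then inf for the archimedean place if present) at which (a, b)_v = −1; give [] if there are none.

(a, b) ≡ (-88179, -176358) mod (ℚ^×)²; places V = {2, 3, 5, 7, 11, 13, 17, 19, 23, 31, ∞}.
(a,b)_23: α=-2, u≡8; β=-2, v≡8 (mod 23); (8|23)=+1, (8|23)=+1; sign (−1)^0·+1^-2·+1^-2 = +1.
(a,b)_7: α=-1, u≡5; β=1, v≡5 (mod 7); (5|7)=-1, (5|7)=-1; sign (−1)^1·-1^1·-1^-1 = -1.
(a,b)_3: α=3, u≡1; β=1, v≡2 (mod 3); (1|3)=+1, (2|3)=-1; sign (−1)^1·+1^1·-1^3 = +1.
(a,b)_31: α=0, u≡16; β=-2, v≡16 (mod 31); (16|31)=+1, (16|31)=+1; sign (−1)^0·+1^-2·+1^0 = +1.
(a,b)_2: α=-2, β=-1; u≡5, v≡5 (mod 8); ε(u)ε(v)=0·0, αω(v)=-2·1, βω(u)=-1·1; sum ≡ 1  ⇒  -1.
(a,b)_∞: sgn(-88179)=−, sgn(-176358)=−, so -1.
(a,b)_17: α=1, u≡8; β=1, v≡16 (mod 17); (8|17)=+1, (16|17)=+1; sign (−1)^0·+1^1·+1^1 = +1.
(a,b)_13: α=1, u≡12; β=3, v≡5 (mod 13); (12|13)=+1, (5|13)=-1; sign (−1)^0·+1^3·-1^1 = -1.
(a,b)_11: α=2, u≡6; β=2, v≡1 (mod 11); (6|11)=-1, (1|11)=+1; sign (−1)^0·-1^2·+1^2 = +1.
(a,b)_5: α=4, u≡1; β=2, v≡3 (mod 5); (1|5)=+1, (3|5)=-1; sign (−1)^0·+1^2·-1^4 = +1.
(a,b)_19: α=1, u≡3; β=1, v≡4 (mod 19); (3|19)=-1, (4|19)=+1; sign (−1)^1·-1^1·+1^1 = +1.
Ram(-88179, -176358) = {2, 7, 13, ∞}; no ℚ_2-point on the conic.

[2, 7, 13, inf]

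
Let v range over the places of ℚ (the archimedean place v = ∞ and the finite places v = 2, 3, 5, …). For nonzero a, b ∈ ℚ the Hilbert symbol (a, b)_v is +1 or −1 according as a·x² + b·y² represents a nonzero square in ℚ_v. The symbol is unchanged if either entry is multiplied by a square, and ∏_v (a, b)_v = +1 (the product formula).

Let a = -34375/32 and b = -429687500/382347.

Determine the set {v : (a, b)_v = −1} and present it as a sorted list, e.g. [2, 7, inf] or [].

(a, b) ≡ (-110, -33) mod (ℚ^×)²; places V = {2, 3, 5, 7, 11, 17, ∞}.
(a,b)_17: α=0, u≡9; β=-2, v≡13 (mod 17); (9|17)=+1, (13|17)=+1; sign (−1)^0·+1^-2·+1^0 = +1.
(a,b)_2: α=-5, β=2; u≡1, v≡7 (mod 8); ε(u)ε(v)=0·1, αω(v)=-5·0, βω(u)=2·0; sum ≡ 0  ⇒  +1.
(a,b)_7: α=0, u≡4; β=-2, v≡2 (mod 7); (4|7)=+1, (2|7)=+1; sign (−1)^0·+1^-2·+1^0 = +1.
(a,b)_3: α=0, u≡1; β=-3, v≡1 (mod 3); (1|3)=+1, (1|3)=+1; sign (−1)^0·+1^-3·+1^0 = +1.
(a,b)_5: α=5, u≡2; β=10, v≡3 (mod 5); (2|5)=-1, (3|5)=-1; sign (−1)^0·-1^10·-1^5 = -1.
(a,b)_11: α=1, u≡1; β=1, v≡2 (mod 11); (1|11)=+1, (2|11)=-1; sign (−1)^1·+1^1·-1^1 = +1.
(a,b)_∞: sgn(-110)=−, sgn(-33)=−, so -1.
(-110, -33 / ℚ) ramifies at {5, ∞}: a division algebra.

[5, inf]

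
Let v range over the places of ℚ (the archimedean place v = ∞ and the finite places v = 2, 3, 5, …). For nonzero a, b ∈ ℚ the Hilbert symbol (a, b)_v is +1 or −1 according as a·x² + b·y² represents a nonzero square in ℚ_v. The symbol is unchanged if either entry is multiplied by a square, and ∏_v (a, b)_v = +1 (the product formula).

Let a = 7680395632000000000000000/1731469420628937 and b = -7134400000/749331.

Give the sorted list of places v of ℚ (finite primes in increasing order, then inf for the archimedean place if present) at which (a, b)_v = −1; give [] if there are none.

[2, 11]

(a, b) ≡ (2310, -10010) mod (ℚ^×)²; places V = {2, 3, 5, 7, 11, 13, 29, ∞}.
(a,b)_2: α=19, β=9; u≡3, v≡3 (mod 8); ε(u)ε(v)=1·1, αω(v)=19·1, βω(u)=9·1; sum ≡ 1  ⇒  -1.
(a,b)_5: α=15, u≡3; β=5, v≡2 (mod 5); (3|5)=-1, (2|5)=-1; sign (−1)^0·-1^5·-1^15 = +1.
(a,b)_11: α=-3, u≡1; β=-1, v≡1 (mod 11); (1|11)=+1, (1|11)=+1; sign (−1)^1·+1^-1·+1^-3 = -1.
(a,b)_29: α=-6, u≡12; β=-2, v≡4 (mod 29); (12|29)=-1, (4|29)=+1; sign (−1)^0·-1^-2·+1^-6 = +1.
(a,b)_3: α=-7, u≡2; β=-4, v≡1 (mod 3); (2|3)=-1, (1|3)=+1; sign (−1)^0·-1^-4·+1^-7 = +1.
(a,b)_∞: sgn(2310)=+, sgn(-10010)=−, so +1.
(a,b)_7: α=5, u≡4; β=3, v≡5 (mod 7); (4|7)=+1, (5|7)=-1; sign (−1)^1·+1^3·-1^5 = +1.
(a,b)_13: α=4, u≡3; β=1, v≡4 (mod 13); (3|13)=+1, (4|13)=+1; sign (−1)^0·+1^1·+1^4 = +1.
(2310, -10010 / ℚ) ramifies at {2, 11}: a division algebra.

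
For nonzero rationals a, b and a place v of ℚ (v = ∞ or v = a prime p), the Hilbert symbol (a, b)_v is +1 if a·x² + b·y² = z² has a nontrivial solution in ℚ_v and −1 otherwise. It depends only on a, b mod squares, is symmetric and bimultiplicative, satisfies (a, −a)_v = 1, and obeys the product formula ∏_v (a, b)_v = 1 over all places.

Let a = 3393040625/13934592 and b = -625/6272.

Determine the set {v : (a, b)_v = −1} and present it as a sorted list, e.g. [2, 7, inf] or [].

(a, b) ≡ (2730, -2) mod (ℚ^×)²; places V = {2, 3, 5, 7, 13, 17, ∞}.
(a,b)_7: α=-1, u≡3; β=-2, v≡6 (mod 7); (3|7)=-1, (6|7)=-1; sign (−1)^0·-1^-2·-1^-1 = -1.
(a,b)_17: α=4, u≡11; β=0, v≡13 (mod 17); (11|17)=-1, (13|17)=+1; sign (−1)^0·-1^0·+1^4 = +1.
(a,b)_∞: sgn(2730)=+, sgn(-2)=−, so +1.
(a,b)_5: α=5, u≡4; β=4, v≡2 (mod 5); (4|5)=+1, (2|5)=-1; sign (−1)^0·+1^4·-1^5 = -1.
(a,b)_3: α=-5, u≡1; β=0, v≡1 (mod 3); (1|3)=+1, (1|3)=+1; sign (−1)^0·+1^0·+1^-5 = +1.
(a,b)_2: α=-13, β=-7; u≡5, v≡7 (mod 8); ε(u)ε(v)=0·1, αω(v)=-13·0, βω(u)=-7·1; sum ≡ 1  ⇒  -1.
(a,b)_13: α=1, u≡5; β=0, v≡2 (mod 13); (5|13)=-1, (2|13)=-1; sign (−1)^0·-1^0·-1^1 = -1.
|Ram(2730, -2)| = 4, even; anisotropic at {2, 5, 7, 13}.

[2, 5, 7, 13]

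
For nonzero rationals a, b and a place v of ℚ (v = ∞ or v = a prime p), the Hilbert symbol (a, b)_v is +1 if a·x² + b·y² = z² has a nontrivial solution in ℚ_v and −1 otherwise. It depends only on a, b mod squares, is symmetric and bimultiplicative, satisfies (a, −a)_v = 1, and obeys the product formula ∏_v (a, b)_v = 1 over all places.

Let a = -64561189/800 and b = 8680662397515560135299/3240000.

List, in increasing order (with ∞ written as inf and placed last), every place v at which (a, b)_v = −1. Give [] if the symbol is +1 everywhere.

[7, 11, 17, 43]

Mod squares: a ≡ -129122378, b ≡ 2082619. Check v ∈ {∞, 2, 3, 5, 7, 11, 17, 31, 37, 43}.
v=2: v_2(a)=-5, v_2(b)=-6; units ≡ 3, 3 (mod 8); ε·ε+αω+βω = 1·1+-5·1+-6·1 ≡ 0  ⇒  (a,b)_2 = +1.
v=∞: -129122378 < 0 and 2082619 > 0  ⇒  (a,b)_∞ = +1.
v=3: a=3^0·(≡1), b=3^-4·(≡1) mod 3; (1|3)=+1, (1|3)=+1; (−1)^{0·-4·1}·(+1)^-4·(+1)^0 = +1.
v=43: a=43^1·(≡40), b=43^3·(≡41) mod 43; (40|43)=+1, (41|43)=+1; (−1)^{1·3·21}·(+1)^3·(+1)^1 = -1.
v=11: a=11^1·(≡2), b=11^3·(≡7) mod 11; (2|11)=-1, (7|11)=-1; (−1)^{1·3·5}·(-1)^3·(-1)^1 = -1.
v=7: a=7^1·(≡6), b=7^3·(≡5) mod 7; (6|7)=-1, (5|7)=-1; (−1)^{1·3·3}·(-1)^3·(-1)^1 = -1.
v=31: a=31^1·(≡22), b=31^2·(≡4) mod 31; (22|31)=-1, (4|31)=+1; (−1)^{1·2·15}·(-1)^2·(+1)^1 = +1.
v=5: a=5^-2·(≡3), b=5^-4·(≡1) mod 5; (3|5)=-1, (1|5)=+1; (−1)^{-2·-4·2}·(-1)^-4·(+1)^-2 = +1.
v=17: a=17^1·(≡15), b=17^3·(≡5) mod 17; (15|17)=+1, (5|17)=-1; (−1)^{1·3·8}·(+1)^3·(-1)^1 = -1.
v=37: a=37^1·(≡1), b=37^3·(≡7) mod 37; (1|37)=+1, (7|37)=+1; (−1)^{1·3·18}·(+1)^3·(+1)^1 = +1.
Ram(-129122378, 2082619) = {7, 11, 17, 43}; no ℚ_7-point on the conic.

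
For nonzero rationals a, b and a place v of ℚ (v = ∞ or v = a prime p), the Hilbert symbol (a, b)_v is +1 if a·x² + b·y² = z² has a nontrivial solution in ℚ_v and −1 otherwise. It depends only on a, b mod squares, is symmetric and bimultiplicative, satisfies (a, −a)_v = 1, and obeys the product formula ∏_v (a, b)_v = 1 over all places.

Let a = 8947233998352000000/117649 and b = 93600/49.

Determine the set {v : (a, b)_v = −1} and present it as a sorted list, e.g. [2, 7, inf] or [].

(a, b) ≡ (40850473, 26) mod (ℚ^×)²; places V = {2, 3, 5, 7, 13, 17, 29, 41, 43, 47, ∞}.
(a,b)_17: α=1, u≡9; β=0, v≡1 (mod 17); (9|17)=+1, (1|17)=+1; sign (−1)^0·+1^0·+1^1 = +1.
(a,b)_5: α=6, u≡2; β=2, v≡1 (mod 5); (2|5)=-1, (1|5)=+1; sign (−1)^0·-1^2·+1^6 = +1.
(a,b)_29: α=1, u≡9; β=0, v≡11 (mod 29); (9|29)=+1, (11|29)=-1; sign (−1)^0·+1^0·-1^1 = -1.
(a,b)_∞: sgn(40850473)=+, sgn(26)=+, so +1.
(a,b)_3: α=4, u≡1; β=2, v≡2 (mod 3); (1|3)=+1, (2|3)=-1; sign (−1)^0·+1^2·-1^4 = +1.
(a,b)_41: α=1, u≡12; β=0, v≡15 (mod 41); (12|41)=-1, (15|41)=-1; sign (−1)^0·-1^0·-1^1 = -1.
(a,b)_2: α=10, β=5; u≡1, v≡5 (mod 8); ε(u)ε(v)=0·0, αω(v)=10·1, βω(u)=5·0; sum ≡ 0  ⇒  +1.
(a,b)_13: α=2, u≡4; β=1, v≡5 (mod 13); (4|13)=+1, (5|13)=-1; sign (−1)^0·+1^1·-1^2 = +1.
(a,b)_43: α=1, u≡8; β=0, v≡34 (mod 43); (8|43)=-1, (34|43)=-1; sign (−1)^0·-1^0·-1^1 = -1.
(a,b)_7: α=-6, u≡6; β=-2, v≡3 (mod 7); (6|7)=-1, (3|7)=-1; sign (−1)^0·-1^-2·-1^-6 = +1.
(a,b)_47: α=1, u≡20; β=0, v≡35 (mod 47); (20|47)=-1, (35|47)=-1; sign (−1)^0·-1^0·-1^1 = -1.
Ram(40850473, 26) = {29, 41, 43, 47}; no ℚ_29-point on the conic.

[29, 41, 43, 47]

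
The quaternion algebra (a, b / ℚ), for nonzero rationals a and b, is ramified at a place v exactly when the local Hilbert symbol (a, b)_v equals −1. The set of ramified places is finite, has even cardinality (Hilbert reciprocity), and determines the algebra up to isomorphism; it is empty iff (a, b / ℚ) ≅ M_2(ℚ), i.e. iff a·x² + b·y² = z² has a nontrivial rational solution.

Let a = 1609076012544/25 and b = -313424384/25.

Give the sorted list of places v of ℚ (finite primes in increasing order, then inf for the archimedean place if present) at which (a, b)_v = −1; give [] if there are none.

[2, 11]

Mod squares: a ≡ 6006, b ≡ -26. Check v ∈ {∞, 2, 3, 5, 7, 11, 13, 31}.
v=31: a=31^2·(≡22), b=31^2·(≡4) mod 31; (22|31)=-1, (4|31)=+1; (−1)^{2·2·15}·(-1)^2·(+1)^2 = +1.
v=13: a=13^1·(≡6), b=13^1·(≡2) mod 13; (6|13)=-1, (2|13)=-1; (−1)^{1·1·6}·(-1)^1·(-1)^1 = +1.
v=11: a=11^3·(≡10), b=11^0·(≡8) mod 11; (10|11)=-1, (8|11)=-1; (−1)^{3·0·5}·(-1)^0·(-1)^3 = -1.
v=7: a=7^1·(≡4), b=7^2·(≡4) mod 7; (4|7)=+1, (4|7)=+1; (−1)^{1·2·3}·(+1)^2·(+1)^1 = +1.
v=2: v_2(a)=9, v_2(b)=9; units ≡ 3, 3 (mod 8); ε·ε+αω+βω = 1·1+9·1+9·1 ≡ 1  ⇒  (a,b)_2 = -1.
v=5: a=5^-2·(≡4), b=5^-2·(≡1) mod 5; (4|5)=+1, (1|5)=+1; (−1)^{-2·-2·2}·(+1)^-2·(+1)^-2 = +1.
v=∞: 6006 > 0 and -26 < 0  ⇒  (a,b)_∞ = +1.
v=3: a=3^3·(≡1), b=3^0·(≡1) mod 3; (1|3)=+1, (1|3)=+1; (−1)^{3·0·1}·(+1)^0·(+1)^3 = +1.
Ram(6006, -26) = {2, 11}; no ℚ_2-point on the conic.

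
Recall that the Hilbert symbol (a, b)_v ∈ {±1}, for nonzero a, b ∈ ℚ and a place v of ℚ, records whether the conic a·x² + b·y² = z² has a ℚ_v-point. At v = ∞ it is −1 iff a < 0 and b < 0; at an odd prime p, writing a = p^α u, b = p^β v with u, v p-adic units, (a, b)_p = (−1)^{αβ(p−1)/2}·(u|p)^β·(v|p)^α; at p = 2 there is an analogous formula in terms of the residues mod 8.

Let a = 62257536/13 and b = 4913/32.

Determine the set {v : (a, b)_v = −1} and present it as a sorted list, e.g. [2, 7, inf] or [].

[13, 17]

(a, b) ≡ (4862, 34) mod (ℚ^×)²; places V = {2, 3, 11, 13, 17, ∞}.
(a,b)_2: α=7, β=-5; u≡7, v≡1 (mod 8); ε(u)ε(v)=1·0, αω(v)=7·0, βω(u)=-5·0; sum ≡ 0  ⇒  +1.
(a,b)_3: α=2, u≡2; β=0, v≡1 (mod 3); (2|3)=-1, (1|3)=+1; sign (−1)^0·-1^0·+1^2 = +1.
(a,b)_∞: sgn(4862)=+, sgn(34)=+, so +1.
(a,b)_13: α=-1, u≡3; β=0, v≡2 (mod 13); (3|13)=+1, (2|13)=-1; sign (−1)^0·+1^0·-1^-1 = -1.
(a,b)_11: α=1, u≡6; β=0, v≡4 (mod 11); (6|11)=-1, (4|11)=+1; sign (−1)^0·-1^0·+1^1 = +1.
(a,b)_17: α=3, u≡11; β=3, v≡8 (mod 17); (11|17)=-1, (8|17)=+1; sign (−1)^0·-1^3·+1^3 = -1.
|Ram(4862, 34)| = 2, even; anisotropic at {13, 17}.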